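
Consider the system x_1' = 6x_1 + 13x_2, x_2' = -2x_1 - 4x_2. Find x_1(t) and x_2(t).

Coefficient matrix A = [[6, 13], [-2, -4]].
Characteristic polynomial det(A - λI) = λ^2 - 2λ + 2 = 0.
Eigenvalues λ = 1 ± i (complex conjugate pair).
For λ=1+i: an eigenvector is (2,-1) - i(-3,1) = (2 + 3i, -1 - i).
A real fundamental pair from Re and Im of e^((1+i)t)v: X_1 = e^(t)(cos(t)·(2,-1) + sin(t)·(-3,1)), X_2 = e^(t)(sin(t)·(2,-1) - cos(t)·(-3,1)).
General solution: C_1X_1 + C_2X_2.

x_1(t) = -3C_1e^(t)sin(t) + 2C_1e^(t)cos(t) + 2C_2e^(t)sin(t) + 3C_2e^(t)cos(t), x_2(t) = C_1e^(t)sin(t) - C_1e^(t)cos(t) - C_2e^(t)sin(t) - C_2e^(t)cos(t)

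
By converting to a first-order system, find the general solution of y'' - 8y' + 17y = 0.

Let x_1 = y, x_2 = y'. Then x_1' = x_2 and x_2' = -17x_1 + 8x_2.
A = [[0,1],[-17,8]]; det(A-λI) = λ^2 - 8λ + 17.
Eigenvalues λ = 4 ± i.

y(t) = C_1e^(4t)cos(t) + C_2e^(4t)sin(t)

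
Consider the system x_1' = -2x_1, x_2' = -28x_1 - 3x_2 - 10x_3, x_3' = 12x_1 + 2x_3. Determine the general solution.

Coefficient matrix A = [[-2, 0, 0], [-28, -3, -10], [12, 0, 2]].
det(A - λI) = 0 gives eigenvalues λ = -3, -2, 2.
For λ=-3: eigenvector (0,1,0).
For λ=-2: eigenvector (1,2,-3).
For λ=2: eigenvector (0,-2,1).
General solution: c_1e^(-3t)(0,1,0) + c_2e^(-2t)(1,2,-3) + c_3e^(2t)(0,-2,1).

x_1(t) = c_2e^(-2t), x_2(t) = c_1e^(-3t) + 2c_2e^(-2t) - 2c_3e^(2t), x_3(t) = -3c_2e^(-2t) + c_3e^(2t)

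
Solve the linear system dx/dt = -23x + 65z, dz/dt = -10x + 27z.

x(t) = 3c_1e^(2t)sin(5t) + 2c_1e^(2t)cos(5t) + 2c_2e^(2t)sin(5t) - 3c_2e^(2t)cos(5t), z(t) = c_1e^(2t)sin(5t) + c_1e^(2t)cos(5t) + c_2e^(2t)sin(5t) - c_2e^(2t)cos(5t)

Coefficient matrix A = [[-23, 65], [-10, 27]].
Characteristic polynomial det(A - λI) = λ^2 - 4λ + 29 = 0.
Eigenvalues λ = 2 ± 5i (complex conjugate pair).
For λ=2+5i: an eigenvector is (2,1) - i(3,1) = (2 - 3i, 1 - i).
A real fundamental pair from Re and Im of e^((2+5i)t)v: X_1 = e^(2t)(cos(5t)·(2,1) + sin(5t)·(3,1)), X_2 = e^(2t)(sin(5t)·(2,1) - cos(5t)·(3,1)).
General solution: c_1X_1 + c_2X_2.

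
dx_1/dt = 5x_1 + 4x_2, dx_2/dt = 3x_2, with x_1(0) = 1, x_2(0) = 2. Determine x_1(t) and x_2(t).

x_1(t) = 5e^(5t) - 4e^(3t), x_2(t) = 2e^(3t)

Coefficient matrix A = [[5, 4], [0, 3]].
Characteristic polynomial det(A - λI) = λ^2 - 8λ + 15 = 0.
Eigenvalues λ = 3, 5.
For λ=3: (A-λI) row 1 is [2, 4], so an eigenvector is (-2, 1).
For λ=5: (A-λI) row 1 is [0, 4], so an eigenvector is (-1, 0).
General solution: c_1e^(3t)(-2,1) + c_2e^(5t)(-1,0).
Applying x_1(0)=1, x_2(0)=2 gives c_1=2, c_2=-5.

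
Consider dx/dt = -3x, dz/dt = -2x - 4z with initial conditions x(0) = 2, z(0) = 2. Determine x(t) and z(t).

x(t) = 2e^(-3t), z(t) = -4e^(-3t) + 6e^(-4t)

Coefficient matrix A = [[-3, 0], [-2, -4]].
Characteristic polynomial det(A - λI) = λ^2 + 7λ + 12 = 0.
Eigenvalues λ = -3, -4.
For λ=-3: (A-λI) row 2 is [-2, -1], so an eigenvector is (-1, 2).
For λ=-4: (A-λI) row 1 is [1, 0], so an eigenvector is (0, 1).
General solution: C_1e^(-3t)(-1,2) + C_2e^(-4t)(0,1).
Applying x(0)=2, z(0)=2 gives C_1=-2, C_2=6.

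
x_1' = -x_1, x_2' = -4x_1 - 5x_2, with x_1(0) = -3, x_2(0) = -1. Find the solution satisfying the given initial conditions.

Coefficient matrix A = [[-1, 0], [-4, -5]].
Characteristic polynomial det(A - λI) = λ^2 + 6λ + 5 = 0.
Eigenvalues λ = -1, -5.
For λ=-1: (A-λI) row 2 is [-4, -4], so an eigenvector is (-1, 1).
For λ=-5: (A-λI) row 1 is [4, 0], so an eigenvector is (0, 1).
General solution: K_1e^(-t)(-1,1) + K_2e^(-5t)(0,1).
Applying x_1(0)=-3, x_2(0)=-1 gives K_1=3, K_2=-4.

x_1(t) = -3e^(-t), x_2(t) = 3e^(-t) - 4e^(-5t)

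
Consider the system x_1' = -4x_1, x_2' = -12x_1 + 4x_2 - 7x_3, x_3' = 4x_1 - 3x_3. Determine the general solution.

x_1(t) = K_1e^(-4t), x_2(t) = -2K_1e^(-4t) + K_2e^(4t) + K_3e^(-3t), x_3(t) = -4K_1e^(-4t) + K_3e^(-3t)

Coefficient matrix A = [[-4, 0, 0], [-12, 4, -7], [4, 0, -3]].
det(A - λI) = 0 gives eigenvalues λ = -4, 4, -3.
For λ=-4: eigenvector (1,-2,-4).
For λ=4: eigenvector (0,1,0).
For λ=-3: eigenvector (0,1,1).
General solution: K_1e^(-4t)(1,-2,-4) + K_2e^(4t)(0,1,0) + K_3e^(-3t)(0,1,1).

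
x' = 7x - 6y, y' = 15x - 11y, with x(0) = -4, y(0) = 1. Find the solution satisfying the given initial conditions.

Coefficient matrix A = [[7, -6], [15, -11]].
Characteristic polynomial det(A - λI) = λ^2 + 4λ + 13 = 0.
Eigenvalues λ = -2 ± 3i (complex conjugate pair).
For λ=-2+3i: an eigenvector is (1,2) - i(-1,-1) = (1 + i, 2 + i).
A real fundamental pair from Re and Im of e^((-2+3i)t)v: X_1 = e^(-2t)(cos(3t)·(1,2) + sin(3t)·(-1,-1)), X_2 = e^(-2t)(sin(3t)·(1,2) - cos(3t)·(-1,-1)).
General solution: C_1X_1 + C_2X_2.
Applying x(0)=-4, y(0)=1 gives C_1=5, C_2=-9.

x(t) = -14e^(-2t)sin(3t) - 4e^(-2t)cos(3t), y(t) = -23e^(-2t)sin(3t) + e^(-2t)cos(3t)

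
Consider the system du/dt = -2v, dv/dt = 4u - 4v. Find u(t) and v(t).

Coefficient matrix A = [[0, -2], [4, -4]].
Characteristic polynomial det(A - λI) = λ^2 + 4λ + 8 = 0.
Eigenvalues λ = -2 ± 2i (complex conjugate pair).
For λ=-2+2i: an eigenvector is (0,-1) - i(1,1) = (0 - i, -1 - i).
A real fundamental pair from Re and Im of e^((-2+2i)t)v: X_1 = e^(-2t)(cos(2t)·(0,-1) + sin(2t)·(1,1)), X_2 = e^(-2t)(sin(2t)·(0,-1) - cos(2t)·(1,1)).
General solution: c_1X_1 + c_2X_2.

u(t) = c_1e^(-2t)sin(2t) - c_2e^(-2t)cos(2t), v(t) = c_1e^(-2t)sin(2t) - c_1e^(-2t)cos(2t) - c_2e^(-2t)sin(2t) - c_2e^(-2t)cos(2t)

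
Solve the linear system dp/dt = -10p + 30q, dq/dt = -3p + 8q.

Coefficient matrix A = [[-10, 30], [-3, 8]].
Characteristic polynomial det(A - λI) = λ^2 + 2λ + 10 = 0.
Eigenvalues λ = -1 ± 3i (complex conjugate pair).
For λ=-1+3i: an eigenvector is (-3,-1) - i(-1,0) = (-3 + i, -1).
A real fundamental pair from Re and Im of e^((-1+3i)t)v: X_1 = e^(-t)(cos(3t)·(-3,-1) + sin(3t)·(-1,0)), X_2 = e^(-t)(sin(3t)·(-3,-1) - cos(3t)·(-1,0)).
General solution: c_1X_1 + c_2X_2.

p(t) = -c_1e^(-t)sin(3t) - 3c_1e^(-t)cos(3t) - 3c_2e^(-t)sin(3t) + c_2e^(-t)cos(3t), q(t) = -c_1e^(-t)cos(3t) - c_2e^(-t)sin(3t)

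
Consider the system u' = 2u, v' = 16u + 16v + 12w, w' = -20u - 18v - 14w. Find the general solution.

u(t) = C_1e^(2t), v(t) = -2C_1e^(2t) - 2C_2e^(-2t) + C_3e^(4t), w(t) = C_1e^(2t) + 3C_2e^(-2t) - C_3e^(4t)

Coefficient matrix A = [[2, 0, 0], [16, 16, 12], [-20, -18, -14]].
det(A - λI) = 0 gives eigenvalues λ = 2, -2, 4.
For λ=2: eigenvector (1,-2,1).
For λ=-2: eigenvector (0,-2,3).
For λ=4: eigenvector (0,1,-1).
General solution: C_1e^(2t)(1,-2,1) + C_2e^(-2t)(0,-2,3) + C_3e^(4t)(0,1,-1).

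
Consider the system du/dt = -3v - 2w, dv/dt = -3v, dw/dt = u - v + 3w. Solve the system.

Coefficient matrix A = [[0, -3, -2], [0, -3, 0], [1, -1, 3]].
det(A - λI) = 0 gives eigenvalues λ = 2, -3, 1.
For λ=2: eigenvector (-1,0,1).
For λ=-3: eigenvector (1,1,0).
For λ=1: eigenvector (-2,0,1).
General solution: C_1e^(2t)(-1,0,1) + C_2e^(-3t)(1,1,0) + C_3e^(t)(-2,0,1).

u(t) = -C_1e^(2t) + C_2e^(-3t) - 2C_3e^(t), v(t) = C_2e^(-3t), w(t) = C_1e^(2t) + C_3e^(t)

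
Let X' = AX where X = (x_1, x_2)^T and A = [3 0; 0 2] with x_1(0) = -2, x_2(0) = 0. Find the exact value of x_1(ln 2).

-16

A = [[3,0],[0,2]]; eigenvalues λ = 2, 3.
Eigenvectors: (0,1) for λ=2, (-1,0) for λ=3.
From the initial condition, c_1 = 0, c_2 = 2.
x_1(ln 2) = (0)(2^2)(0) + (2)(2^3)(-1) = -16.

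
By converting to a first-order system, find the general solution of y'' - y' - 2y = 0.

Let x_1 = y, x_2 = y'. Then x_1' = x_2 and x_2' = 2x_1 + x_2.
A = [[0,1],[2,1]]; det(A-λI) = λ^2 - λ - 2.
Eigenvalues λ = 2, -1 with eigenvectors (1,2), (1,-1).

y(t) = C_1e^(2t) + C_2e^(-t)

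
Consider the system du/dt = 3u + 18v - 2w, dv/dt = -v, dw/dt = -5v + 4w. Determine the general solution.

Coefficient matrix A = [[3, 18, -2], [0, -1, 0], [0, -5, 4]].
det(A - λI) = 0 gives eigenvalues λ = -1, 3, 4.
For λ=-1: eigenvector (-4,1,1).
For λ=3: eigenvector (1,0,0).
For λ=4: eigenvector (-2,0,1).
General solution: c_1e^(-t)(-4,1,1) + c_2e^(3t)(1,0,0) + c_3e^(4t)(-2,0,1).

u(t) = -4c_1e^(-t) + c_2e^(3t) - 2c_3e^(4t), v(t) = c_1e^(-t), w(t) = c_1e^(-t) + c_3e^(4t)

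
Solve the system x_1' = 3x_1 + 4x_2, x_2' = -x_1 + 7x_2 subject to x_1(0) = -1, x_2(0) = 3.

Coefficient matrix A = [[3, 4], [-1, 7]].
Characteristic polynomial det(A - λI) = λ^2 - 10λ + 25 = 0.
Single eigenvalue λ = 5 with algebraic multiplicity 2.
Eigenvector v = (2,1); generalized eigenvector w with (A-λI)w=v is (-1,0).
General solution: e^(5t)[c_1·v + c_2·(t·v + w)].
Applying x_1(0)=-1, x_2(0)=3 gives c_1=3, c_2=7.

x_1(t) = 14te^(5t) - e^(5t), x_2(t) = 7te^(5t) + 3e^(5t)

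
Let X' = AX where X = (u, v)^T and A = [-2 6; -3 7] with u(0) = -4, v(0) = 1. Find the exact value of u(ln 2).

76

A = [[-2,6],[-3,7]]; eigenvalues λ = 4, 1.
Eigenvectors: (-1,-1) for λ=4, (-2,-1) for λ=1.
From the initial condition, c_1 = -6, c_2 = 5.
u(ln 2) = (-6)(2^4)(-1) + (5)(2^1)(-2) = 76.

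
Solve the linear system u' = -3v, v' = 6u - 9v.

Coefficient matrix A = [[0, -3], [6, -9]].
Characteristic polynomial det(A - λI) = λ^2 + 9λ + 18 = 0.
Eigenvalues λ = -6, -3.
For λ=-6: (A-λI) row 1 is [6, -3], so an eigenvector is (1, 2).
For λ=-3: (A-λI) row 1 is [3, -3], so an eigenvector is (-1, -1).
General solution: c_1e^(-6t)(1,2) + c_2e^(-3t)(-1,-1).

u(t) = c_1e^(-6t) - c_2e^(-3t), v(t) = 2c_1e^(-6t) - c_2e^(-3t)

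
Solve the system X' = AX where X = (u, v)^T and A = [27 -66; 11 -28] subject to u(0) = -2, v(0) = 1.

Coefficient matrix A = [[27, -66], [11, -28]].
Characteristic polynomial det(A - λI) = λ^2 + λ - 30 = 0.
Eigenvalues λ = -6, 5.
For λ=-6: (A-λI) row 1 is [33, -66], so an eigenvector is (-2, -1).
For λ=5: (A-λI) row 1 is [22, -66], so an eigenvector is (3, 1).
General solution: C_1e^(-6t)(-2,-1) + C_2e^(5t)(3,1).
Applying u(0)=-2, v(0)=1 gives C_1=-5, C_2=-4.

u(t) = -12e^(5t) + 10e^(-6t), v(t) = -4e^(5t) + 5e^(-6t)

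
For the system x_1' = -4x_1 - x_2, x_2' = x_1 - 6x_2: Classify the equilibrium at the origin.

stable improper node

A = [[-4,-1],[1,-6]]; det(A-λI) = λ^2 + 10λ + 25.
repeated λ = -5 with a single eigenvector.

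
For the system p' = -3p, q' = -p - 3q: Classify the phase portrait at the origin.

A = [[-3,0],[-1,-3]]; det(A-λI) = λ^2 + 6λ + 9.
repeated λ = -3 with a single eigenvector.

stable improper node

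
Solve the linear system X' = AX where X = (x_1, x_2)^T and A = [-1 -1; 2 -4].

Coefficient matrix A = [[-1, -1], [2, -4]].
Characteristic polynomial det(A - λI) = λ^2 + 5λ + 6 = 0.
Eigenvalues λ = -2, -3.
For λ=-2: (A-λI) row 1 is [1, -1], so an eigenvector is (1, 1).
For λ=-3: (A-λI) row 1 is [2, -1], so an eigenvector is (-1, -2).
General solution: K_1e^(-2t)(1,1) + K_2e^(-3t)(-1,-2).

x_1(t) = K_1e^(-2t) - K_2e^(-3t), x_2(t) = K_1e^(-2t) - 2K_2e^(-3t)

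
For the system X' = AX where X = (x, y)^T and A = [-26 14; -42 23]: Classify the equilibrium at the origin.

A = [[-26,14],[-42,23]]; det(A-λI) = λ^2 + 3λ - 10.
λ = 2, -5: opposite signs.

saddle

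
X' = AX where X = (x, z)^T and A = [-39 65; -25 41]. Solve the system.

Coefficient matrix A = [[-39, 65], [-25, 41]].
Characteristic polynomial det(A - λI) = λ^2 - 2λ + 26 = 0.
Eigenvalues λ = 1 ± 5i (complex conjugate pair).
For λ=1+5i: an eigenvector is (-2,-1) - i(3,2) = (-2 - 3i, -1 - 2i).
A real fundamental pair from Re and Im of e^((1+5i)t)v: X_1 = e^(t)(cos(5t)·(-2,-1) + sin(5t)·(3,2)), X_2 = e^(t)(sin(5t)·(-2,-1) - cos(5t)·(3,2)).
General solution: K_1X_1 + K_2X_2.

x(t) = 3K_1e^(t)sin(5t) - 2K_1e^(t)cos(5t) - 2K_2e^(t)sin(5t) - 3K_2e^(t)cos(5t), z(t) = 2K_1e^(t)sin(5t) - K_1e^(t)cos(5t) - K_2e^(t)sin(5t) - 2K_2e^(t)cos(5t)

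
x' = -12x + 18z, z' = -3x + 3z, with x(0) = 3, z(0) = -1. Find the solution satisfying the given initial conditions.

x(t) = -12e^(-3t) + 15e^(-6t), z(t) = -6e^(-3t) + 5e^(-6t)

Coefficient matrix A = [[-12, 18], [-3, 3]].
Characteristic polynomial det(A - λI) = λ^2 + 9λ + 18 = 0.
Eigenvalues λ = -3, -6.
For λ=-3: (A-λI) row 1 is [-9, 18], so an eigenvector is (-2, -1).
For λ=-6: (A-λI) row 1 is [-6, 18], so an eigenvector is (-3, -1).
General solution: K_1e^(-3t)(-2,-1) + K_2e^(-6t)(-3,-1).
Applying x(0)=3, z(0)=-1 gives K_1=6, K_2=-5.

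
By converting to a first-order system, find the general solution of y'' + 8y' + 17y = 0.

y(t) = c_1e^(-4t)cos(t) + c_2e^(-4t)sin(t)

Let x_1 = y, x_2 = y'. Then x_1' = x_2 and x_2' = -17x_1 - 8x_2.
A = [[0,1],[-17,-8]]; det(A-λI) = λ^2 + 8λ + 17.
Eigenvalues λ = -4 ± i.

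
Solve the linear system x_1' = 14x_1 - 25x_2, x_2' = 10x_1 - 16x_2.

x_1(t) = 2C_1e^(-t)sin(5t) - C_1e^(-t)cos(5t) - C_2e^(-t)sin(5t) - 2C_2e^(-t)cos(5t), x_2(t) = C_1e^(-t)sin(5t) - C_1e^(-t)cos(5t) - C_2e^(-t)sin(5t) - C_2e^(-t)cos(5t)

Coefficient matrix A = [[14, -25], [10, -16]].
Characteristic polynomial det(A - λI) = λ^2 + 2λ + 26 = 0.
Eigenvalues λ = -1 ± 5i (complex conjugate pair).
For λ=-1+5i: an eigenvector is (-1,-1) - i(2,1) = (-1 - 2i, -1 - i).
A real fundamental pair from Re and Im of e^((-1+5i)t)v: X_1 = e^(-t)(cos(5t)·(-1,-1) + sin(5t)·(2,1)), X_2 = e^(-t)(sin(5t)·(-1,-1) - cos(5t)·(2,1)).
General solution: C_1X_1 + C_2X_2.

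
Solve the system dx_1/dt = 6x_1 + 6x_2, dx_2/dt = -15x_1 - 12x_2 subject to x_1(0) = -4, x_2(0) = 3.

Coefficient matrix A = [[6, 6], [-15, -12]].
Characteristic polynomial det(A - λI) = λ^2 + 6λ + 18 = 0.
Eigenvalues λ = -3 ± 3i (complex conjugate pair).
For λ=-3+3i: an eigenvector is (-1,2) - i(1,-1) = (-1 - i, 2 + i).
A real fundamental pair from Re and Im of e^((-3+3i)t)v: X_1 = e^(-3t)(cos(3t)·(-1,2) + sin(3t)·(1,-1)), X_2 = e^(-3t)(sin(3t)·(-1,2) - cos(3t)·(1,-1)).
General solution: c_1X_1 + c_2X_2.
Applying x_1(0)=-4, x_2(0)=3 gives c_1=-1, c_2=5.

x_1(t) = -6e^(-3t)sin(3t) - 4e^(-3t)cos(3t), x_2(t) = 11e^(-3t)sin(3t) + 3e^(-3t)cos(3t)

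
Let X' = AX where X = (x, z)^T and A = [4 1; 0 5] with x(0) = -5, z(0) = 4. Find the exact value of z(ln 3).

972

A = [[4,1],[0,5]]; eigenvalues λ = 4, 5.
Eigenvectors: (-1,0) for λ=4, (1,1) for λ=5.
From the initial condition, c_1 = 9, c_2 = 4.
z(ln 3) = (9)(3^4)(0) + (4)(3^5)(1) = 972.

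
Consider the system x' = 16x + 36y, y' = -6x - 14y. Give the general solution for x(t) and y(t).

x(t) = 2C_1e^(-2t) - 3C_2e^(4t), y(t) = -C_1e^(-2t) + C_2e^(4t)

Coefficient matrix A = [[16, 36], [-6, -14]].
Characteristic polynomial det(A - λI) = λ^2 - 2λ - 8 = 0.
Eigenvalues λ = -2, 4.
For λ=-2: (A-λI) row 1 is [18, 36], so an eigenvector is (2, -1).
For λ=4: (A-λI) row 1 is [12, 36], so an eigenvector is (-3, 1).
General solution: C_1e^(-2t)(2,-1) + C_2e^(4t)(-3,1).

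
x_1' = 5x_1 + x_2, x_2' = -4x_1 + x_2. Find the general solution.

x_1(t) = K_1e^(3t) + K_2te^(3t), x_2(t) = -2K_1e^(3t) - 2K_2te^(3t) + K_2e^(3t)

Coefficient matrix A = [[5, 1], [-4, 1]].
Characteristic polynomial det(A - λI) = λ^2 - 6λ + 9 = 0.
Single eigenvalue λ = 3 with algebraic multiplicity 2.
Eigenvector v = (1,-2); generalized eigenvector w with (A-λI)w=v is (0,1).
General solution: e^(3t)[K_1·v + K_2·(t·v + w)].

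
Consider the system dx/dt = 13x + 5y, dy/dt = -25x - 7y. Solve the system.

x(t) = K_1e^(3t)sin(5t) - K_2e^(3t)cos(5t), y(t) = -2K_1e^(3t)sin(5t) + K_1e^(3t)cos(5t) + K_2e^(3t)sin(5t) + 2K_2e^(3t)cos(5t)

Coefficient matrix A = [[13, 5], [-25, -7]].
Characteristic polynomial det(A - λI) = λ^2 - 6λ + 34 = 0.
Eigenvalues λ = 3 ± 5i (complex conjugate pair).
For λ=3+5i: an eigenvector is (0,1) - i(1,-2) = (0 - i, 1 + 2i).
A real fundamental pair from Re and Im of e^((3+5i)t)v: X_1 = e^(3t)(cos(5t)·(0,1) + sin(5t)·(1,-2)), X_2 = e^(3t)(sin(5t)·(0,1) - cos(5t)·(1,-2)).
General solution: K_1X_1 + K_2X_2.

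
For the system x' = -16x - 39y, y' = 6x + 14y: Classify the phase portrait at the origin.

A = [[-16,-39],[6,14]]; det(A-λI) = λ^2 + 2λ + 10.
λ = -1 ± 3i: negative real part.

stable spiral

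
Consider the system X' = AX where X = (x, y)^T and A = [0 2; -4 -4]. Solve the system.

x(t) = -c_1e^(-2t)cos(2t) - c_2e^(-2t)sin(2t), y(t) = c_1e^(-2t)sin(2t) + c_1e^(-2t)cos(2t) + c_2e^(-2t)sin(2t) - c_2e^(-2t)cos(2t)

Coefficient matrix A = [[0, 2], [-4, -4]].
Characteristic polynomial det(A - λI) = λ^2 + 4λ + 8 = 0.
Eigenvalues λ = -2 ± 2i (complex conjugate pair).
For λ=-2+2i: an eigenvector is (-1,1) - i(0,1) = (-1, 1 - i).
A real fundamental pair from Re and Im of e^((-2+2i)t)v: X_1 = e^(-2t)(cos(2t)·(-1,1) + sin(2t)·(0,1)), X_2 = e^(-2t)(sin(2t)·(-1,1) - cos(2t)·(0,1)).
General solution: c_1X_1 + c_2X_2.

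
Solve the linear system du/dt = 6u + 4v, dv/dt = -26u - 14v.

Coefficient matrix A = [[6, 4], [-26, -14]].
Characteristic polynomial det(A - λI) = λ^2 + 8λ + 20 = 0.
Eigenvalues λ = -4 ± 2i (complex conjugate pair).
For λ=-4+2i: an eigenvector is (-1,2) - i(-1,3) = (-1 + i, 2 - 3i).
A real fundamental pair from Re and Im of e^((-4+2i)t)v: X_1 = e^(-4t)(cos(2t)·(-1,2) + sin(2t)·(-1,3)), X_2 = e^(-4t)(sin(2t)·(-1,2) - cos(2t)·(-1,3)).
General solution: c_1X_1 + c_2X_2.

u(t) = -c_1e^(-4t)sin(2t) - c_1e^(-4t)cos(2t) - c_2e^(-4t)sin(2t) + c_2e^(-4t)cos(2t), v(t) = 3c_1e^(-4t)sin(2t) + 2c_1e^(-4t)cos(2t) + 2c_2e^(-4t)sin(2t) - 3c_2e^(-4t)cos(2t)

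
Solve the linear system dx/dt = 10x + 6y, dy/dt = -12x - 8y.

x(t) = -K_1e^(4t) + K_2e^(-2t), y(t) = K_1e^(4t) - 2K_2e^(-2t)

Coefficient matrix A = [[10, 6], [-12, -8]].
Characteristic polynomial det(A - λI) = λ^2 - 2λ - 8 = 0.
Eigenvalues λ = 4, -2.
For λ=4: (A-λI) row 1 is [6, 6], so an eigenvector is (-1, 1).
For λ=-2: (A-λI) row 1 is [12, 6], so an eigenvector is (1, -2).
General solution: K_1e^(4t)(-1,1) + K_2e^(-2t)(1,-2).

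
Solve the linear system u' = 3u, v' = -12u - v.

Coefficient matrix A = [[3, 0], [-12, -1]].
Characteristic polynomial det(A - λI) = λ^2 - 2λ - 3 = 0.
Eigenvalues λ = 3, -1.
For λ=3: (A-λI) row 2 is [-12, -4], so an eigenvector is (1, -3).
For λ=-1: (A-λI) row 1 is [4, 0], so an eigenvector is (0, -1).
General solution: C_1e^(3t)(1,-3) + C_2e^(-t)(0,-1).

u(t) = C_1e^(3t), v(t) = -3C_1e^(3t) - C_2e^(-t)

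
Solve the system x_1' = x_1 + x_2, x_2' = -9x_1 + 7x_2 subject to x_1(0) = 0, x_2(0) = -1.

Coefficient matrix A = [[1, 1], [-9, 7]].
Characteristic polynomial det(A - λI) = λ^2 - 8λ + 16 = 0.
Single eigenvalue λ = 4 with algebraic multiplicity 2.
Eigenvector v = (1,3); generalized eigenvector w with (A-λI)w=v is (-1,-2).
General solution: e^(4t)[c_1·v + c_2·(t·v + w)].
Applying x_1(0)=0, x_2(0)=-1 gives c_1=-1, c_2=-1.

x_1(t) = -te^(4t), x_2(t) = -3te^(4t) - e^(4t)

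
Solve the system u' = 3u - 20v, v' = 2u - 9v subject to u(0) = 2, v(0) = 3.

Coefficient matrix A = [[3, -20], [2, -9]].
Characteristic polynomial det(A - λI) = λ^2 + 6λ + 13 = 0.
Eigenvalues λ = -3 ± 2i (complex conjugate pair).
For λ=-3+2i: an eigenvector is (1,0) - i(3,1) = (1 - 3i, 0 - i).
A real fundamental pair from Re and Im of e^((-3+2i)t)v: X_1 = e^(-3t)(cos(2t)·(1,0) + sin(2t)·(3,1)), X_2 = e^(-3t)(sin(2t)·(1,0) - cos(2t)·(3,1)).
General solution: C_1X_1 + C_2X_2.
Applying u(0)=2, v(0)=3 gives C_1=-7, C_2=-3.

u(t) = -24e^(-3t)sin(2t) + 2e^(-3t)cos(2t), v(t) = -7e^(-3t)sin(2t) + 3e^(-3t)cos(2t)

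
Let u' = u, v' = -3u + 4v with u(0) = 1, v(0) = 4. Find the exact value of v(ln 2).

A = [[1,0],[-3,4]]; eigenvalues λ = 1, 4.
Eigenvectors: (-1,-1) for λ=1, (0,1) for λ=4.
From the initial condition, c_1 = -1, c_2 = 3.
v(ln 2) = (-1)(2^1)(-1) + (3)(2^4)(1) = 50.

50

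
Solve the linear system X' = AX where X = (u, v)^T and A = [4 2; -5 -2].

Coefficient matrix A = [[4, 2], [-5, -2]].
Characteristic polynomial det(A - λI) = λ^2 - 2λ + 2 = 0.
Eigenvalues λ = 1 ± i (complex conjugate pair).
For λ=1+i: an eigenvector is (-1,2) - i(1,-1) = (-1 - i, 2 + i).
A real fundamental pair from Re and Im of e^((1+i)t)v: X_1 = e^(t)(cos(t)·(-1,2) + sin(t)·(1,-1)), X_2 = e^(t)(sin(t)·(-1,2) - cos(t)·(1,-1)).
General solution: c_1X_1 + c_2X_2.

u(t) = c_1e^(t)sin(t) - c_1e^(t)cos(t) - c_2e^(t)sin(t) - c_2e^(t)cos(t), v(t) = -c_1e^(t)sin(t) + 2c_1e^(t)cos(t) + 2c_2e^(t)sin(t) + c_2e^(t)cos(t)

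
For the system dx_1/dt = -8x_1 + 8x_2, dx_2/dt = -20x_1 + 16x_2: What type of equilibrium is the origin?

unstable spiral

A = [[-8,8],[-20,16]]; det(A-λI) = λ^2 - 8λ + 32.
λ = 4 ± 4i: positive real part.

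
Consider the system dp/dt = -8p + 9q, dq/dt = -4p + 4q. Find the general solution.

p(t) = -3C_1e^(-2t) - 3C_2te^(-2t) - C_2e^(-2t), q(t) = -2C_1e^(-2t) - 2C_2te^(-2t) - C_2e^(-2t)

Coefficient matrix A = [[-8, 9], [-4, 4]].
Characteristic polynomial det(A - λI) = λ^2 + 4λ + 4 = 0.
Single eigenvalue λ = -2 with algebraic multiplicity 2.
Eigenvector v = (-3,-2); generalized eigenvector w with (A-λI)w=v is (-1,-1).
General solution: e^(-2t)[C_1·v + C_2·(t·v + w)].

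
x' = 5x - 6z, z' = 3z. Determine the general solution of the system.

Coefficient matrix A = [[5, -6], [0, 3]].
Characteristic polynomial det(A - λI) = λ^2 - 8λ + 15 = 0.
Eigenvalues λ = 5, 3.
For λ=5: (A-λI) row 1 is [0, -6], so an eigenvector is (1, 0).
For λ=3: (A-λI) row 1 is [2, -6], so an eigenvector is (3, 1).
General solution: K_1e^(5t)(1,0) + K_2e^(3t)(3,1).

x(t) = K_1e^(5t) + 3K_2e^(3t), z(t) = K_2e^(3t)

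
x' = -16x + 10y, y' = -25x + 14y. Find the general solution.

Coefficient matrix A = [[-16, 10], [-25, 14]].
Characteristic polynomial det(A - λI) = λ^2 + 2λ + 26 = 0.
Eigenvalues λ = -1 ± 5i (complex conjugate pair).
For λ=-1+5i: an eigenvector is (1,2) - i(1,1) = (1 - i, 2 - i).
A real fundamental pair from Re and Im of e^((-1+5i)t)v: X_1 = e^(-t)(cos(5t)·(1,2) + sin(5t)·(1,1)), X_2 = e^(-t)(sin(5t)·(1,2) - cos(5t)·(1,1)).
General solution: K_1X_1 + K_2X_2.

x(t) = K_1e^(-t)sin(5t) + K_1e^(-t)cos(5t) + K_2e^(-t)sin(5t) - K_2e^(-t)cos(5t), y(t) = K_1e^(-t)sin(5t) + 2K_1e^(-t)cos(5t) + 2K_2e^(-t)sin(5t) - K_2e^(-t)cos(5t)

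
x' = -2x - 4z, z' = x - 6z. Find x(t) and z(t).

x(t) = -2c_1e^(-4t) - 2c_2te^(-4t) + c_2e^(-4t), z(t) = -c_1e^(-4t) - c_2te^(-4t) + c_2e^(-4t)

Coefficient matrix A = [[-2, -4], [1, -6]].
Characteristic polynomial det(A - λI) = λ^2 + 8λ + 16 = 0.
Single eigenvalue λ = -4 with algebraic multiplicity 2.
Eigenvector v = (-2,-1); generalized eigenvector w with (A-λI)w=v is (1,1).
General solution: e^(-4t)[c_1·v + c_2·(t·v + w)].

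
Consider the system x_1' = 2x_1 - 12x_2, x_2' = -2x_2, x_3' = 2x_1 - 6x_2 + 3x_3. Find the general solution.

x_1(t) = K_1e^(2t) + 3K_2e^(-2t), x_2(t) = K_2e^(-2t), x_3(t) = -2K_1e^(2t) + K_3e^(3t)

Coefficient matrix A = [[2, -12, 0], [0, -2, 0], [2, -6, 3]].
det(A - λI) = 0 gives eigenvalues λ = 2, -2, 3.
For λ=2: eigenvector (1,0,-2).
For λ=-2: eigenvector (3,1,0).
For λ=3: eigenvector (0,0,1).
General solution: K_1e^(2t)(1,0,-2) + K_2e^(-2t)(3,1,0) + K_3e^(3t)(0,0,1).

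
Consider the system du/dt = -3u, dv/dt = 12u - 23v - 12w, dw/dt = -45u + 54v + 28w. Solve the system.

Coefficient matrix A = [[-3, 0, 0], [12, -23, -12], [-45, 54, 28]].
det(A - λI) = 0 gives eigenvalues λ = -3, 1, 4.
For λ=-3: eigenvector (1,6,-9).
For λ=1: eigenvector (0,1,-2).
For λ=4: eigenvector (0,-4,9).
General solution: C_1e^(-3t)(1,6,-9) + C_2e^(t)(0,1,-2) + C_3e^(4t)(0,-4,9).

u(t) = C_1e^(-3t), v(t) = 6C_1e^(-3t) + C_2e^(t) - 4C_3e^(4t), w(t) = -9C_1e^(-3t) - 2C_2e^(t) + 9C_3e^(4t)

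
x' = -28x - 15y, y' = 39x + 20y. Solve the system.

x(t) = -2c_1e^(-4t)sin(3t) - c_1e^(-4t)cos(3t) - c_2e^(-4t)sin(3t) + 2c_2e^(-4t)cos(3t), y(t) = 3c_1e^(-4t)sin(3t) + 2c_1e^(-4t)cos(3t) + 2c_2e^(-4t)sin(3t) - 3c_2e^(-4t)cos(3t)

Coefficient matrix A = [[-28, -15], [39, 20]].
Characteristic polynomial det(A - λI) = λ^2 + 8λ + 25 = 0.
Eigenvalues λ = -4 ± 3i (complex conjugate pair).
For λ=-4+3i: an eigenvector is (-1,2) - i(-2,3) = (-1 + 2i, 2 - 3i).
A real fundamental pair from Re and Im of e^((-4+3i)t)v: X_1 = e^(-4t)(cos(3t)·(-1,2) + sin(3t)·(-2,3)), X_2 = e^(-4t)(sin(3t)·(-1,2) - cos(3t)·(-2,3)).
General solution: c_1X_1 + c_2X_2.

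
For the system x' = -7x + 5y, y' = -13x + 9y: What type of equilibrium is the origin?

unstable spiral

A = [[-7,5],[-13,9]]; det(A-λI) = λ^2 - 2λ + 2.
λ = 1 ± i: positive real part.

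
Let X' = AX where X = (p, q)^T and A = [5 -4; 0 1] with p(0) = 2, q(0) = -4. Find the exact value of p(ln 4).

A = [[5,-4],[0,1]]; eigenvalues λ = 5, 1.
Eigenvectors: (1,0) for λ=5, (-1,-1) for λ=1.
From the initial condition, c_1 = 6, c_2 = 4.
p(ln 4) = (6)(4^5)(1) + (4)(4^1)(-1) = 6128.

6128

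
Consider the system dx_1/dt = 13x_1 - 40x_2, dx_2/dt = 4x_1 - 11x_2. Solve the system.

Coefficient matrix A = [[13, -40], [4, -11]].
Characteristic polynomial det(A - λI) = λ^2 - 2λ + 17 = 0.
Eigenvalues λ = 1 ± 4i (complex conjugate pair).
For λ=1+4i: an eigenvector is (3,1) - i(-1,0) = (3 + i, 1).
A real fundamental pair from Re and Im of e^((1+4i)t)v: X_1 = e^(t)(cos(4t)·(3,1) + sin(4t)·(-1,0)), X_2 = e^(t)(sin(4t)·(3,1) - cos(4t)·(-1,0)).
General solution: c_1X_1 + c_2X_2.

x_1(t) = -c_1e^(t)sin(4t) + 3c_1e^(t)cos(4t) + 3c_2e^(t)sin(4t) + c_2e^(t)cos(4t), x_2(t) = c_1e^(t)cos(4t) + c_2e^(t)sin(4t)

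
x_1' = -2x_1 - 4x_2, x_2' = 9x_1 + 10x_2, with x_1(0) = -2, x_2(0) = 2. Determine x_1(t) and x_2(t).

x_1(t) = 4te^(4t) - 2e^(4t), x_2(t) = -6te^(4t) + 2e^(4t)

Coefficient matrix A = [[-2, -4], [9, 10]].
Characteristic polynomial det(A - λI) = λ^2 - 8λ + 16 = 0.
Single eigenvalue λ = 4 with algebraic multiplicity 2.
Eigenvector v = (-2,3); generalized eigenvector w with (A-λI)w=v is (-1,2).
General solution: e^(4t)[c_1·v + c_2·(t·v + w)].
Applying x_1(0)=-2, x_2(0)=2 gives c_1=2, c_2=-2.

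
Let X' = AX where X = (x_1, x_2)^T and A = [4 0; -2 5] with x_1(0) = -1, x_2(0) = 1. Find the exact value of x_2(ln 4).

A = [[4,0],[-2,5]]; eigenvalues λ = 5, 4.
Eigenvectors: (0,1) for λ=5, (-1,-2) for λ=4.
From the initial condition, c_1 = 3, c_2 = 1.
x_2(ln 4) = (3)(4^5)(1) + (1)(4^4)(-2) = 2560.

2560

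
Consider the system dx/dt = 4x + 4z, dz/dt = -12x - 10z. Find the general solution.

x(t) = -2K_1e^(-2t) + K_2e^(-4t), z(t) = 3K_1e^(-2t) - 2K_2e^(-4t)

Coefficient matrix A = [[4, 4], [-12, -10]].
Characteristic polynomial det(A - λI) = λ^2 + 6λ + 8 = 0.
Eigenvalues λ = -2, -4.
For λ=-2: (A-λI) row 1 is [6, 4], so an eigenvector is (-2, 3).
For λ=-4: (A-λI) row 1 is [8, 4], so an eigenvector is (1, -2).
General solution: K_1e^(-2t)(-2,3) + K_2e^(-4t)(1,-2).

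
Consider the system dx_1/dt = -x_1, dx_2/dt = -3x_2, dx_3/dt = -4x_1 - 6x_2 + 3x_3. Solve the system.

Coefficient matrix A = [[-1, 0, 0], [0, -3, 0], [-4, -6, 3]].
det(A - λI) = 0 gives eigenvalues λ = -1, -3, 3.
For λ=-1: eigenvector (1,0,1).
For λ=-3: eigenvector (0,1,1).
For λ=3: eigenvector (0,0,1).
General solution: K_1e^(-t)(1,0,1) + K_2e^(-3t)(0,1,1) + K_3e^(3t)(0,0,1).

x_1(t) = K_1e^(-t), x_2(t) = K_2e^(-3t), x_3(t) = K_1e^(-t) + K_2e^(-3t) + K_3e^(3t)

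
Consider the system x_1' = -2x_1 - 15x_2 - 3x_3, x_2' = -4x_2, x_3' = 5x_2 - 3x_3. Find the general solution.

x_1(t) = 3C_1e^(-3t) + C_3e^(-2t), x_2(t) = C_2e^(-4t), x_3(t) = C_1e^(-3t) - 5C_2e^(-4t)

Coefficient matrix A = [[-2, -15, -3], [0, -4, 0], [0, 5, -3]].
det(A - λI) = 0 gives eigenvalues λ = -3, -4, -2.
For λ=-3: eigenvector (3,0,1).
For λ=-4: eigenvector (0,1,-5).
For λ=-2: eigenvector (1,0,0).
General solution: C_1e^(-3t)(3,0,1) + C_2e^(-4t)(0,1,-5) + C_3e^(-2t)(1,0,0).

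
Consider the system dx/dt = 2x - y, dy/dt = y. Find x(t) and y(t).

x(t) = -C_1e^(2t) + C_2e^(t), y(t) = C_2e^(t)

Coefficient matrix A = [[2, -1], [0, 1]].
Characteristic polynomial det(A - λI) = λ^2 - 3λ + 2 = 0.
Eigenvalues λ = 2, 1.
For λ=2: (A-λI) row 1 is [0, -1], so an eigenvector is (-1, 0).
For λ=1: (A-λI) row 1 is [1, -1], so an eigenvector is (1, 1).
General solution: C_1e^(2t)(-1,0) + C_2e^(t)(1,1).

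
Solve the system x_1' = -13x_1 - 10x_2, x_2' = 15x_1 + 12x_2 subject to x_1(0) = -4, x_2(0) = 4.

x_1(t) = -4e^(-3t), x_2(t) = 4e^(-3t)

Coefficient matrix A = [[-13, -10], [15, 12]].
Characteristic polynomial det(A - λI) = λ^2 + λ - 6 = 0.
Eigenvalues λ = -3, 2.
For λ=-3: (A-λI) row 1 is [-10, -10], so an eigenvector is (-1, 1).
For λ=2: (A-λI) row 1 is [-15, -10], so an eigenvector is (2, -3).
General solution: K_1e^(-3t)(-1,1) + K_2e^(2t)(2,-3).
Applying x_1(0)=-4, x_2(0)=4 gives K_1=4, K_2=0.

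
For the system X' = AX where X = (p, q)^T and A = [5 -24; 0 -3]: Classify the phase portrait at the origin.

A = [[5,-24],[0,-3]]; det(A-λI) = λ^2 - 2λ - 15.
λ = -3, 5: opposite signs.

saddle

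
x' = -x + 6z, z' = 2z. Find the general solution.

Coefficient matrix A = [[-1, 6], [0, 2]].
Characteristic polynomial det(A - λI) = λ^2 - λ - 2 = 0.
Eigenvalues λ = -1, 2.
For λ=-1: (A-λI) row 1 is [0, 6], so an eigenvector is (-1, 0).
For λ=2: (A-λI) row 1 is [-3, 6], so an eigenvector is (2, 1).
General solution: K_1e^(-t)(-1,0) + K_2e^(2t)(2,1).

x(t) = -K_1e^(-t) + 2K_2e^(2t), z(t) = K_2e^(2t)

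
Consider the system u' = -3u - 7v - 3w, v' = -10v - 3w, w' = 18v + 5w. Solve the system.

Coefficient matrix A = [[-3, -7, -3], [0, -10, -3], [0, 18, 5]].
det(A - λI) = 0 gives eigenvalues λ = -3, -4, -1.
For λ=-3: eigenvector (1,0,0).
For λ=-4: eigenvector (1,1,-2).
For λ=-1: eigenvector (-1,-1,3).
General solution: K_1e^(-3t)(1,0,0) + K_2e^(-4t)(1,1,-2) + K_3e^(-t)(-1,-1,3).

u(t) = K_1e^(-3t) + K_2e^(-4t) - K_3e^(-t), v(t) = K_2e^(-4t) - K_3e^(-t), w(t) = -2K_2e^(-4t) + 3K_3e^(-t)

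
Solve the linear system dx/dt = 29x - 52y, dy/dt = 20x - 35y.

x(t) = 2K_1e^(-3t)sin(4t) - 3K_1e^(-3t)cos(4t) - 3K_2e^(-3t)sin(4t) - 2K_2e^(-3t)cos(4t), y(t) = K_1e^(-3t)sin(4t) - 2K_1e^(-3t)cos(4t) - 2K_2e^(-3t)sin(4t) - K_2e^(-3t)cos(4t)

Coefficient matrix A = [[29, -52], [20, -35]].
Characteristic polynomial det(A - λI) = λ^2 + 6λ + 25 = 0.
Eigenvalues λ = -3 ± 4i (complex conjugate pair).
For λ=-3+4i: an eigenvector is (-3,-2) - i(2,1) = (-3 - 2i, -2 - i).
A real fundamental pair from Re and Im of e^((-3+4i)t)v: X_1 = e^(-3t)(cos(4t)·(-3,-2) + sin(4t)·(2,1)), X_2 = e^(-3t)(sin(4t)·(-3,-2) - cos(4t)·(2,1)).
General solution: K_1X_1 + K_2X_2.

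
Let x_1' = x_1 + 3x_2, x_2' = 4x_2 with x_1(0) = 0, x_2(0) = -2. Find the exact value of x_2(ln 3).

-162

A = [[1,3],[0,4]]; eigenvalues λ = 4, 1.
Eigenvectors: (-1,-1) for λ=4, (1,0) for λ=1.
From the initial condition, c_1 = 2, c_2 = 2.
x_2(ln 3) = (2)(3^4)(-1) + (2)(3^1)(0) = -162.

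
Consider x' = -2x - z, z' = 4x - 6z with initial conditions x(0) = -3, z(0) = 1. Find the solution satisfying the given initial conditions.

Coefficient matrix A = [[-2, -1], [4, -6]].
Characteristic polynomial det(A - λI) = λ^2 + 8λ + 16 = 0.
Single eigenvalue λ = -4 with algebraic multiplicity 2.
Eigenvector v = (-1,-2); generalized eigenvector w with (A-λI)w=v is (1,3).
General solution: e^(-4t)[C_1·v + C_2·(t·v + w)].
Applying x(0)=-3, z(0)=1 gives C_1=10, C_2=7.

x(t) = -7te^(-4t) - 3e^(-4t), z(t) = -14te^(-4t) + e^(-4t)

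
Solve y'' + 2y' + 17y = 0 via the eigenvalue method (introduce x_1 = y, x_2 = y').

y(t) = C_1e^(-t)cos(4t) + C_2e^(-t)sin(4t)

Let x_1 = y, x_2 = y'. Then x_1' = x_2 and x_2' = -17x_1 - 2x_2.
A = [[0,1],[-17,-2]]; det(A-λI) = λ^2 + 2λ + 17.
Eigenvalues λ = -1 ± 4i.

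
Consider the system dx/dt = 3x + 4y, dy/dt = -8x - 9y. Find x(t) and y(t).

x(t) = -K_1e^(-t) - K_2e^(-5t), y(t) = K_1e^(-t) + 2K_2e^(-5t)

Coefficient matrix A = [[3, 4], [-8, -9]].
Characteristic polynomial det(A - λI) = λ^2 + 6λ + 5 = 0.
Eigenvalues λ = -1, -5.
For λ=-1: (A-λI) row 1 is [4, 4], so an eigenvector is (-1, 1).
For λ=-5: (A-λI) row 1 is [8, 4], so an eigenvector is (-1, 2).
General solution: K_1e^(-t)(-1,1) + K_2e^(-5t)(-1,2).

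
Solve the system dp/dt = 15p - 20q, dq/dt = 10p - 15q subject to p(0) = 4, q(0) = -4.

p(t) = 16e^(5t) - 12e^(-5t), q(t) = 8e^(5t) - 12e^(-5t)

Coefficient matrix A = [[15, -20], [10, -15]].
Characteristic polynomial det(A - λI) = λ^2 - 25 = 0.
Eigenvalues λ = 5, -5.
For λ=5: (A-λI) row 1 is [10, -20], so an eigenvector is (-2, -1).
For λ=-5: (A-λI) row 1 is [20, -20], so an eigenvector is (1, 1).
General solution: C_1e^(5t)(-2,-1) + C_2e^(-5t)(1,1).
Applying p(0)=4, q(0)=-4 gives C_1=-8, C_2=-12.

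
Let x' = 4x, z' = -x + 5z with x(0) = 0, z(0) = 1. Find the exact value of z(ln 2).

32

A = [[4,0],[-1,5]]; eigenvalues λ = 5, 4.
Eigenvectors: (0,1) for λ=5, (-1,-1) for λ=4.
From the initial condition, c_1 = 1, c_2 = 0.
z(ln 2) = (1)(2^5)(1) + (0)(2^4)(-1) = 32.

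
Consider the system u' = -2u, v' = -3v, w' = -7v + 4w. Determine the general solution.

Coefficient matrix A = [[-2, 0, 0], [0, -3, 0], [0, -7, 4]].
det(A - λI) = 0 gives eigenvalues λ = -2, 4, -3.
For λ=-2: eigenvector (1,0,0).
For λ=4: eigenvector (0,0,1).
For λ=-3: eigenvector (0,1,1).
General solution: K_1e^(-2t)(1,0,0) + K_2e^(4t)(0,0,1) + K_3e^(-3t)(0,1,1).

u(t) = K_1e^(-2t), v(t) = K_3e^(-3t), w(t) = K_2e^(4t) + K_3e^(-3t)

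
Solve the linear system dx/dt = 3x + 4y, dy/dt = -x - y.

Coefficient matrix A = [[3, 4], [-1, -1]].
Characteristic polynomial det(A - λI) = λ^2 - 2λ + 1 = 0.
Single eigenvalue λ = 1 with algebraic multiplicity 2.
Eigenvector v = (2,-1); generalized eigenvector w with (A-λI)w=v is (3,-1).
General solution: e^(t)[c_1·v + c_2·(t·v + w)].

x(t) = 2c_1e^(t) + 2c_2te^(t) + 3c_2e^(t), y(t) = -c_1e^(t) - c_2te^(t) - c_2e^(t)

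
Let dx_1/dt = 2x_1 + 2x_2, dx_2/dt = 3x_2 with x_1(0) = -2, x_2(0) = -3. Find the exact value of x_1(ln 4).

A = [[2,2],[0,3]]; eigenvalues λ = 3, 2.
Eigenvectors: (-2,-1) for λ=3, (1,0) for λ=2.
From the initial condition, c_1 = 3, c_2 = 4.
x_1(ln 4) = (3)(4^3)(-2) + (4)(4^2)(1) = -320.

-320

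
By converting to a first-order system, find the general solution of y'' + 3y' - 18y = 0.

Let x_1 = y, x_2 = y'. Then x_1' = x_2 and x_2' = 18x_1 - 3x_2.
A = [[0,1],[18,-3]]; det(A-λI) = λ^2 + 3λ - 18.
Eigenvalues λ = 3, -6 with eigenvectors (1,3), (1,-6).

y(t) = c_1e^(3t) + c_2e^(-6t)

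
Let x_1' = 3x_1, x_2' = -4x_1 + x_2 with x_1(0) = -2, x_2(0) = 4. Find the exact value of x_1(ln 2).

A = [[3,0],[-4,1]]; eigenvalues λ = 1, 3.
Eigenvectors: (0,1) for λ=1, (1,-2) for λ=3.
From the initial condition, c_1 = 0, c_2 = -2.
x_1(ln 2) = (0)(2^1)(0) + (-2)(2^3)(1) = -16.

-16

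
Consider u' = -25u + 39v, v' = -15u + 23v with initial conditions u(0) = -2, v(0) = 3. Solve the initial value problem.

u(t) = 55e^(-t)sin(3t) - 2e^(-t)cos(3t), v(t) = 34e^(-t)sin(3t) + 3e^(-t)cos(3t)

Coefficient matrix A = [[-25, 39], [-15, 23]].
Characteristic polynomial det(A - λI) = λ^2 + 2λ + 10 = 0.
Eigenvalues λ = -1 ± 3i (complex conjugate pair).
For λ=-1+3i: an eigenvector is (3,2) - i(2,1) = (3 - 2i, 2 - i).
A real fundamental pair from Re and Im of e^((-1+3i)t)v: X_1 = e^(-t)(cos(3t)·(3,2) + sin(3t)·(2,1)), X_2 = e^(-t)(sin(3t)·(3,2) - cos(3t)·(2,1)).
General solution: c_1X_1 + c_2X_2.
Applying u(0)=-2, v(0)=3 gives c_1=8, c_2=13.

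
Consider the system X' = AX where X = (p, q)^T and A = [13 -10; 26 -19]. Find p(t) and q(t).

p(t) = c_1e^(-3t)sin(2t) + 2c_1e^(-3t)cos(2t) + 2c_2e^(-3t)sin(2t) - c_2e^(-3t)cos(2t), q(t) = 2c_1e^(-3t)sin(2t) + 3c_1e^(-3t)cos(2t) + 3c_2e^(-3t)sin(2t) - 2c_2e^(-3t)cos(2t)

Coefficient matrix A = [[13, -10], [26, -19]].
Characteristic polynomial det(A - λI) = λ^2 + 6λ + 13 = 0.
Eigenvalues λ = -3 ± 2i (complex conjugate pair).
For λ=-3+2i: an eigenvector is (2,3) - i(1,2) = (2 - i, 3 - 2i).
A real fundamental pair from Re and Im of e^((-3+2i)t)v: X_1 = e^(-3t)(cos(2t)·(2,3) + sin(2t)·(1,2)), X_2 = e^(-3t)(sin(2t)·(2,3) - cos(2t)·(1,2)).
General solution: c_1X_1 + c_2X_2.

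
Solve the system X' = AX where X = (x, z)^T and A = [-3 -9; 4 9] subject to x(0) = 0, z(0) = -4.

Coefficient matrix A = [[-3, -9], [4, 9]].
Characteristic polynomial det(A - λI) = λ^2 - 6λ + 9 = 0.
Single eigenvalue λ = 3 with algebraic multiplicity 2.
Eigenvector v = (-3,2); generalized eigenvector w with (A-λI)w=v is (2,-1).
General solution: e^(3t)[c_1·v + c_2·(t·v + w)].
Applying x(0)=0, z(0)=-4 gives c_1=-8, c_2=-12.

x(t) = 36te^(3t), z(t) = -24te^(3t) - 4e^(3t)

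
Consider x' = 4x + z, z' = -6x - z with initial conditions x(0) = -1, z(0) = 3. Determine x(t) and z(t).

Coefficient matrix A = [[4, 1], [-6, -1]].
Characteristic polynomial det(A - λI) = λ^2 - 3λ + 2 = 0.
Eigenvalues λ = 2, 1.
For λ=2: (A-λI) row 1 is [2, 1], so an eigenvector is (-1, 2).
For λ=1: (A-λI) row 1 is [3, 1], so an eigenvector is (-1, 3).
General solution: K_1e^(2t)(-1,2) + K_2e^(t)(-1,3).
Applying x(0)=-1, z(0)=3 gives K_1=0, K_2=1.

x(t) = -e^(t), z(t) = 3e^(t)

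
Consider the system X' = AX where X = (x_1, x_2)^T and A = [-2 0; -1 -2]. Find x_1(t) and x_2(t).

Coefficient matrix A = [[-2, 0], [-1, -2]].
Characteristic polynomial det(A - λI) = λ^2 + 4λ + 4 = 0.
Single eigenvalue λ = -2 with algebraic multiplicity 2.
Eigenvector v = (0,-1); generalized eigenvector w with (A-λI)w=v is (1,2).
General solution: e^(-2t)[C_1·v + C_2·(t·v + w)].

x_1(t) = C_2e^(-2t), x_2(t) = -C_1e^(-2t) - C_2te^(-2t) + 2C_2e^(-2t)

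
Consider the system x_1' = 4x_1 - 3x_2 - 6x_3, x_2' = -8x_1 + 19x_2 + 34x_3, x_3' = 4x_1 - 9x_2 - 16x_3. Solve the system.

x_1(t) = -C_2e^(t) + C_3e^(4t), x_2(t) = 2C_1e^(2t) + 9C_2e^(t) - 4C_3e^(4t), x_3(t) = -C_1e^(2t) - 5C_2e^(t) + 2C_3e^(4t)

Coefficient matrix A = [[4, -3, -6], [-8, 19, 34], [4, -9, -16]].
det(A - λI) = 0 gives eigenvalues λ = 2, 1, 4.
For λ=2: eigenvector (0,2,-1).
For λ=1: eigenvector (-1,9,-5).
For λ=4: eigenvector (1,-4,2).
General solution: C_1e^(2t)(0,2,-1) + C_2e^(t)(-1,9,-5) + C_3e^(4t)(1,-4,2).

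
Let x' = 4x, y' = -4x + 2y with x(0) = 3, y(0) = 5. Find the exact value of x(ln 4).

A = [[4,0],[-4,2]]; eigenvalues λ = 2, 4.
Eigenvectors: (0,1) for λ=2, (-1,2) for λ=4.
From the initial condition, c_1 = 11, c_2 = -3.
x(ln 4) = (11)(4^2)(0) + (-3)(4^4)(-1) = 768.

768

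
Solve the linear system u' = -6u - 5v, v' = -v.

u(t) = -K_1e^(-t) + K_2e^(-6t), v(t) = K_1e^(-t)

Coefficient matrix A = [[-6, -5], [0, -1]].
Characteristic polynomial det(A - λI) = λ^2 + 7λ + 6 = 0.
Eigenvalues λ = -1, -6.
For λ=-1: (A-λI) row 1 is [-5, -5], so an eigenvector is (-1, 1).
For λ=-6: (A-λI) row 1 is [0, -5], so an eigenvector is (1, 0).
General solution: K_1e^(-t)(-1,1) + K_2e^(-6t)(1,0).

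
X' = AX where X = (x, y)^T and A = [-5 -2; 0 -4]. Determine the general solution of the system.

x(t) = -K_1e^(-5t) + 2K_2e^(-4t), y(t) = -K_2e^(-4t)

Coefficient matrix A = [[-5, -2], [0, -4]].
Characteristic polynomial det(A - λI) = λ^2 + 9λ + 20 = 0.
Eigenvalues λ = -5, -4.
For λ=-5: (A-λI) row 1 is [0, -2], so an eigenvector is (-1, 0).
For λ=-4: (A-λI) row 1 is [-1, -2], so an eigenvector is (2, -1).
General solution: K_1e^(-5t)(-1,0) + K_2e^(-4t)(2,-1).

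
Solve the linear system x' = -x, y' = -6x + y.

x(t) = -K_2e^(-t), y(t) = K_1e^(t) - 3K_2e^(-t)

Coefficient matrix A = [[-1, 0], [-6, 1]].
Characteristic polynomial det(A - λI) = λ^2 - 1 = 0.
Eigenvalues λ = 1, -1.
For λ=1: (A-λI) row 1 is [-2, 0], so an eigenvector is (0, 1).
For λ=-1: (A-λI) row 2 is [-6, 2], so an eigenvector is (-1, -3).
General solution: K_1e^(t)(0,1) + K_2e^(-t)(-1,-3).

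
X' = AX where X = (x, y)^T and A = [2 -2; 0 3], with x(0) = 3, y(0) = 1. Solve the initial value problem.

x(t) = -2e^(3t) + 5e^(2t), y(t) = e^(3t)

Coefficient matrix A = [[2, -2], [0, 3]].
Characteristic polynomial det(A - λI) = λ^2 - 5λ + 6 = 0.
Eigenvalues λ = 3, 2.
For λ=3: (A-λI) row 1 is [-1, -2], so an eigenvector is (-2, 1).
For λ=2: (A-λI) row 1 is [0, -2], so an eigenvector is (1, 0).
General solution: K_1e^(3t)(-2,1) + K_2e^(2t)(1,0).
Applying x(0)=3, y(0)=1 gives K_1=1, K_2=5.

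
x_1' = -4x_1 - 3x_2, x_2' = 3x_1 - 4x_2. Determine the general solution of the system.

x_1(t) = -K_1e^(-4t)sin(3t) + K_2e^(-4t)cos(3t), x_2(t) = K_1e^(-4t)cos(3t) + K_2e^(-4t)sin(3t)

Coefficient matrix A = [[-4, -3], [3, -4]].
Characteristic polynomial det(A - λI) = λ^2 + 8λ + 25 = 0.
Eigenvalues λ = -4 ± 3i (complex conjugate pair).
For λ=-4+3i: an eigenvector is (0,1) - i(-1,0) = (0 + i, 1).
A real fundamental pair from Re and Im of e^((-4+3i)t)v: X_1 = e^(-4t)(cos(3t)·(0,1) + sin(3t)·(-1,0)), X_2 = e^(-4t)(sin(3t)·(0,1) - cos(3t)·(-1,0)).
General solution: K_1X_1 + K_2X_2.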